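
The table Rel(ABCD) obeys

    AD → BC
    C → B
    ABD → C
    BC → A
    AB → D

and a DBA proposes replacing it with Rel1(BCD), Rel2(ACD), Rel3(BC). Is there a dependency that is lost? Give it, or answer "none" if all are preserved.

Check AB → D: no single fragment contains all of {ABD}, and the restricted closure of {AB} across the fragments never reaches {D}.
AD → BC is preserved.
C → B is preserved.
ABD → C is preserved.
BC → A is preserved.

AB → D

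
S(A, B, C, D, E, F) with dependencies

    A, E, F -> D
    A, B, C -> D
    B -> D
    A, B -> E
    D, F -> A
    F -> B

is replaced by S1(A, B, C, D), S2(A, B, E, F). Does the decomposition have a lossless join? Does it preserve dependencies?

lossy but dependency-preserving

Lossless test: (A, B)⁺ = {A, B, D, E}, which is a superkey of neither fragment — lossy.
Dependency preservation: A, E, F → D; D, F → A are not contained in any single fragment, but the restricted closure of each left-hand side across the fragments still reaches the right-hand side; the remaining FDs each lie inside some fragment. All dependencies are preserved.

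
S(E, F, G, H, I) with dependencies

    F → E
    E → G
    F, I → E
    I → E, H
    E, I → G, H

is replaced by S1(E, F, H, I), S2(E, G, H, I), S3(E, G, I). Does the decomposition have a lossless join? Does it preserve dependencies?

Lossless test (chase): Rows 1 and 2 agree on E; apply E→G and equate their G entries. Rows 1 and 3 agree on I; apply I→E, H and equate their E, H entries. Row 1 is now all distinguished symbols — the join is lossless.
Dependency preservation: every FD's attributes lie within a single fragment, so each can be enforced locally — preserved.

lossless and dependency-preserving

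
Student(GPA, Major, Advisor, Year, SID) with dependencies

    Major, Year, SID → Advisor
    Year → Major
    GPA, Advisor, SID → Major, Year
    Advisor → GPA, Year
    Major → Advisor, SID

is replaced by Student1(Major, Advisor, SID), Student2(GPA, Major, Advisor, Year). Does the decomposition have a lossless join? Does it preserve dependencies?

lossless and dependency-preserving

Lossless test: (Major, Advisor)⁺ = {GPA, Major, Advisor, Year, SID}, which contains all of one fragment — lossless.
Dependency preservation: Major, Year, SID → Advisor; GPA, Advisor, SID → Major, Year are not contained in any single fragment, but the restricted closure of each left-hand side across the fragments still reaches the right-hand side; the remaining FDs each lie inside some fragment. All dependencies are preserved.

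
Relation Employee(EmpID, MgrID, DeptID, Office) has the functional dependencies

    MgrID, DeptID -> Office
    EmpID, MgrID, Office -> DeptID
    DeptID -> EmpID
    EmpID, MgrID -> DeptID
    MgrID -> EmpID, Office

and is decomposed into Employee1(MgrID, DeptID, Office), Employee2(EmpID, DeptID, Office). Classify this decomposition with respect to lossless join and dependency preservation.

lossless and dependency-preserving

Lossless test: (DeptID, Office)⁺ = {EmpID, DeptID, Office}, which contains all of one fragment — lossless.
Dependency preservation: EmpID, MgrID, Office → DeptID; EmpID, MgrID → DeptID; MgrID → EmpID, Office are not contained in any single fragment, but the restricted closure of each left-hand side across the fragments still reaches the right-hand side; the remaining FDs each lie inside some fragment. All dependencies are preserved.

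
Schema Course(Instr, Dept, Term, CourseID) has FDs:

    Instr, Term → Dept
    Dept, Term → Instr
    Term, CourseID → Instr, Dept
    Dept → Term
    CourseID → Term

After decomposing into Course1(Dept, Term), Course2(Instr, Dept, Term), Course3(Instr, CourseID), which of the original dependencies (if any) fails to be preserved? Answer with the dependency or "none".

CourseID → Term

Check CourseID → Term: no single fragment contains all of {Term, CourseID}, and the restricted closure of {CourseID} across the fragments never reaches {Term}.
Instr, Term → Dept is preserved.
Dept, Term → Instr is preserved.
Term, CourseID → Instr, Dept is preserved.
Dept → Term is preserved.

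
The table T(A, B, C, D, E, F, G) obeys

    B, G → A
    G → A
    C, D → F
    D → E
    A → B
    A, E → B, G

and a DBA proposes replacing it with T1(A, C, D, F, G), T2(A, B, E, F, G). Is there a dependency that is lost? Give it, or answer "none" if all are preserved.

Check D → E: no single fragment contains all of {D, E}, and the restricted closure of {D} across the fragments never reaches {E}.
B, G → A is preserved.
G → A is preserved.
C, D → F is preserved.
A → B is preserved.
A, E → B, G is preserved.

D → E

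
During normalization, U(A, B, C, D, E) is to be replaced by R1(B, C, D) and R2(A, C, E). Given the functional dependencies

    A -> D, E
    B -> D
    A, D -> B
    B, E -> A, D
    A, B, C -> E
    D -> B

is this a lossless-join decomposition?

Common attributes: R1 ∩ R2 = {C}.
No dependency enlarges {C}, so (C)⁺ = {C}.
The closure contains neither all of R1 = {B, C, D} nor all of R2 = {A, C, E}, so the common attributes are not a superkey of either fragment. The join is lossy.

No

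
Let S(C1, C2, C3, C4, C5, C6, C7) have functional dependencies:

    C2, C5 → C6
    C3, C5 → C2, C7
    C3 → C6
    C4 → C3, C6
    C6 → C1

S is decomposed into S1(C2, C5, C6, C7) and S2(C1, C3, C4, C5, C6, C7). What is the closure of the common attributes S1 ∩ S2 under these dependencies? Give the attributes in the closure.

C1, C5, C6, C7

S1 ∩ S2 = {C5, C6, C7}.
C6 → C1 applies, adding C1
Closure: {C1, C5, C6, C7}.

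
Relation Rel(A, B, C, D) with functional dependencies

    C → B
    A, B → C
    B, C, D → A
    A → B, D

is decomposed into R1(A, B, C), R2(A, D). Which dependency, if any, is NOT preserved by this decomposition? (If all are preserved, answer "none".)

Check B, C, D → A: no single fragment contains all of {A, B, C, D}, and the restricted closure of {B, C, D} across the fragments never reaches {A}.
C → B is preserved.
A, B → C is preserved.
A → B, D is preserved.

B, C, D → A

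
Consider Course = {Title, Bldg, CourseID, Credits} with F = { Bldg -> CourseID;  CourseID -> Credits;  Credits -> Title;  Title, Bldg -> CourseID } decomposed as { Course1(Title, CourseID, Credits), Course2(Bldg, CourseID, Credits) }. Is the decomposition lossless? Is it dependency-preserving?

lossless and dependency-preserving

Lossless test: (CourseID, Credits)⁺ = {Title, CourseID, Credits}, which contains all of one fragment — lossless.
Dependency preservation: Title, Bldg → CourseID is not contained in any single fragment, but the restricted closure of its left-hand side across the fragments still reaches the right-hand side; the remaining FDs each lie inside some fragment. All dependencies are preserved.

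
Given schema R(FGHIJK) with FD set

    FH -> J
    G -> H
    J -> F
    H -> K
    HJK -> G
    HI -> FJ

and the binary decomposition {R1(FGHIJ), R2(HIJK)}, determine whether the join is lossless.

Common attributes: R1 ∩ R2 = {HIJ}.
Closure of {HIJ}: J → F applies, adding F; H → K applies, adding K; HJK → G applies, adding G. So (HIJ)⁺ = {FGHIJK}.
This closure contains every attribute of R1, so R1 ∩ R2 → R1. The join is lossless.

Yes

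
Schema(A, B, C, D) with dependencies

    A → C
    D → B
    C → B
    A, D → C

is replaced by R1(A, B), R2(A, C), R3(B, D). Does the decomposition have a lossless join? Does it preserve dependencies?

Lossless test (chase): Rows 1 and 2 agree on A; apply A→C and equate their C entries. Rows 1 and 2 agree on C; apply C→B and equate their B entries. No row becomes fully distinguished — the join is lossy.
Dependency preservation: the restricted closure of {C} across the fragments never reaches {B}, so C → B cannot be enforced without a join — not preserved.

lossy and not dependency-preserving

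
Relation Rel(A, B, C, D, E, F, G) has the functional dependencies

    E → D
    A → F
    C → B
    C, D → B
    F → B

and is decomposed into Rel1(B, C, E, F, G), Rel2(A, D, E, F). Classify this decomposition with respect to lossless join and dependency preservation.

lossy but dependency-preserving

Lossless test: (E, F)⁺ = {B, D, E, F}, which is a superkey of neither fragment — lossy.
Dependency preservation: C, D → B is not contained in any single fragment, but the restricted closure of its left-hand side across the fragments still reaches the right-hand side; the remaining FDs each lie inside some fragment. All dependencies are preserved.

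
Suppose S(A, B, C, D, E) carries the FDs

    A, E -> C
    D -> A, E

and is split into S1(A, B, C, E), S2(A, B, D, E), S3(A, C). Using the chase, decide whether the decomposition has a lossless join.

Chase test. Columns are A, B, C, D, E; row i has aⱼ where attribute j ∈ Si, else bᵢⱼ.
Initial tableau (one row per fragment):
  row 1: a1 a2 a3 b14 a5
  row 2: a1 a2 b23 a4 a5
  row 3: a1 b32 a3 b34 b35
Rows 1 and 2 agree on A, E; apply A, E→C and equate their C entries.
Row 2 is now all distinguished symbols — the join is lossless.

Yes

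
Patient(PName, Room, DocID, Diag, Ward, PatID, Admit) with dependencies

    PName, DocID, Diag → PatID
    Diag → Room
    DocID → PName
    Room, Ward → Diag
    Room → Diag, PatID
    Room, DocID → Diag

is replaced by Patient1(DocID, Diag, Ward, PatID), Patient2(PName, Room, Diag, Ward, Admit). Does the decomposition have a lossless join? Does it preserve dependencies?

Lossless test: (Diag, Ward)⁺ = {Room, Diag, Ward, PatID}, which is a superkey of neither fragment — lossy.
Dependency preservation: the restricted closure of {DocID} across the fragments never reaches {PName}, so DocID → PName cannot be enforced without a join — not preserved.

lossy and not dependency-preserving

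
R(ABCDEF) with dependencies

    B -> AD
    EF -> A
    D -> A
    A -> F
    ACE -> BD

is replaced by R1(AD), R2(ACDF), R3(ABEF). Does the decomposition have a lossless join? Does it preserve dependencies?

lossy and not dependency-preserving

Lossless test (chase): Rows 1 and 2 agree on A; apply A→F and equate their F entries. No row becomes fully distinguished — the join is lossy.
Dependency preservation: the restricted closure of {B} across the fragments never reaches {AD}, so B → AD cannot be enforced without a join — not preserved.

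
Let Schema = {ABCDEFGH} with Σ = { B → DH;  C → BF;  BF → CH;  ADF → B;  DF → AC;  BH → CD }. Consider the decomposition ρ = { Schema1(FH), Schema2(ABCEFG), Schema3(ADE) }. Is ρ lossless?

Chase test. Columns are ABCDEFGH; row i has aⱼ where attribute j ∈ Schemai, else bᵢⱼ.
Initial tableau (one row per fragment):
  row 1: b11 b12 b13 b14 b15 a6 b17 a8
  row 2: a1 a2 a3 b24 a5 a6 a7 b28
  row 3: a1 b32 b33 a4 a5 b36 b37 b38
No row becomes fully distinguished — the join is lossy.

No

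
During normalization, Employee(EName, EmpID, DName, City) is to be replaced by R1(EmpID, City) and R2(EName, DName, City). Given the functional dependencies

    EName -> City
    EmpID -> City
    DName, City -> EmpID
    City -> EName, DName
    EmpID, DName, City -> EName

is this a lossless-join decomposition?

Common attributes: R1 ∩ R2 = {City}.
Closure of {City}: City → EName, DName applies, adding EName, DName; DName, City → EmpID applies, adding EmpID. So (City)⁺ = {EName, EmpID, DName, City}.
This closure contains every attribute of R1, so R1 ∩ R2 → R1. The join is lossless.

Yes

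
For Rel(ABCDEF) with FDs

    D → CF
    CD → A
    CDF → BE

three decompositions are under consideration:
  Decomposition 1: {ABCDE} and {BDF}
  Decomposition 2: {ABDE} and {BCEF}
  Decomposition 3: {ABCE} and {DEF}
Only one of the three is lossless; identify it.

Decomposition 1: common = {BD}, closure = {ABCDEF} → lossless.
Decomposition 2: common = {BE}, closure = {BE} → lossy.
Decomposition 3: common = {E}, closure = {E} → lossy.

Decomposition 1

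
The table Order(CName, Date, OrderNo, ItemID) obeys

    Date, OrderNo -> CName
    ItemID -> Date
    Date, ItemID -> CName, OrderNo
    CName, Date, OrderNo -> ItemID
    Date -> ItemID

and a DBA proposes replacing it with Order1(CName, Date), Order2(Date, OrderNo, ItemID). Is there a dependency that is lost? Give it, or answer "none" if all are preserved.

Date, OrderNo → CName: restricted closure across fragments reaches CName.
ItemID → Date lies within Order2.
Date, ItemID → CName, OrderNo: restricted closure across fragments reaches CName, OrderNo.
CName, Date, OrderNo → ItemID: restricted closure across fragments reaches ItemID.
Date → ItemID lies within Order2.
Every dependency is enforceable on the fragments, so the decomposition is dependency-preserving.

none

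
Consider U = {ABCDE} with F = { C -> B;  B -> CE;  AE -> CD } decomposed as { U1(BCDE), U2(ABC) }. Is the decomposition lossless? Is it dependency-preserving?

Lossless test: (BC)⁺ = {BCE}, which is a superkey of neither fragment — lossy.
Dependency preservation: the restricted closure of {AE} across the fragments never reaches {CD}, so AE → CD cannot be enforced without a join — not preserved.

lossy and not dependency-preserving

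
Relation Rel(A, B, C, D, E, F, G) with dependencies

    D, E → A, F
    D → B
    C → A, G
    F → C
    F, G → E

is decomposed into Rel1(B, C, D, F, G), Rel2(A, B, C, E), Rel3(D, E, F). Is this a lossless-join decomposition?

Yes

Chase test. Columns are A, B, C, D, E, F, G; row i has aⱼ where attribute j ∈ Reli, else bᵢⱼ.
Initial tableau (one row per fragment):
  row 1: b11 a2 a3 a4 b15 a6 a7
  row 2: a1 a2 a3 b24 a5 b26 b27
  row 3: b31 b32 b33 a4 a5 a6 b37
Rows 1 and 3 agree on D; apply D→B and equate their B entries.
Rows 1 and 2 agree on C; apply C→A, G and equate their A, G entries.
Rows 1 and 3 agree on F; apply F→C and equate their C entries.
Rows 1 and 3 agree on C; apply C→A, G and equate their A, G entries.
Rows 1 and 3 agree on F, G; apply F, G→E and equate their E entries.
Row 1 is now all distinguished symbols — the join is lossless.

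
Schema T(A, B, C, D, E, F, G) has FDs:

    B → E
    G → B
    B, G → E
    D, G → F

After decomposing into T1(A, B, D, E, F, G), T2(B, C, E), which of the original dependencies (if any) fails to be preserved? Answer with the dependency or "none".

none

B → E lies within T1.
G → B lies within T1.
B, G → E lies within T1.
D, G → F lies within T1.
Every dependency is enforceable on the fragments, so the decomposition is dependency-preserving.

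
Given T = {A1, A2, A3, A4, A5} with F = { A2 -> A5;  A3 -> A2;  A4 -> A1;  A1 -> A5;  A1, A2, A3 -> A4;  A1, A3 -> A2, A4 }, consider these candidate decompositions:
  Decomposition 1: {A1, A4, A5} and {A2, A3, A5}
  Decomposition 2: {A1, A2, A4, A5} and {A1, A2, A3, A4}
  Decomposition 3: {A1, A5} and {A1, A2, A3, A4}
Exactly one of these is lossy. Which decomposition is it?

Decomposition 1

Decomposition 1: common = {A5}, closure = {A5} → lossy.
Decomposition 2: common = {A1, A2, A4}, closure = {A1, A2, A4, A5} → lossless.
Decomposition 3: common = {A1}, closure = {A1, A5} → lossless.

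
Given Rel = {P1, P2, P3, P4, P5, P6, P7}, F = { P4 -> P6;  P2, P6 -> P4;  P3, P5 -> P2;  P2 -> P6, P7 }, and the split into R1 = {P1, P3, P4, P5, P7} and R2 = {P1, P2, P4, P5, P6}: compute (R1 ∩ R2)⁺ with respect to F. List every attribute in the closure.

P1, P4, P5, P6

R1 ∩ R2 = {P1, P4, P5}.
P4 → P6 applies, adding P6
Closure: {P1, P4, P5, P6}.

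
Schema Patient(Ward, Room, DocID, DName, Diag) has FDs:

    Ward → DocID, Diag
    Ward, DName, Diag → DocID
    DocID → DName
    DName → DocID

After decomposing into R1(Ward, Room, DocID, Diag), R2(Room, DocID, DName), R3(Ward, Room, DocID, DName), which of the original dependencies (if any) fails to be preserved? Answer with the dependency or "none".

none

Ward → DocID, Diag lies within R1.
Ward, DName, Diag → DocID: restricted closure across fragments reaches DocID.
DocID → DName lies within R2.
DName → DocID lies within R2.
Every dependency is enforceable on the fragments, so the decomposition is dependency-preserving.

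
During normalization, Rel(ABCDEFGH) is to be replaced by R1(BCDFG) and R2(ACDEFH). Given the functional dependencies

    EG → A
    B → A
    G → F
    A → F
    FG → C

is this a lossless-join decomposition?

No

Common attributes: R1 ∩ R2 = {CDF}.
No dependency enlarges {CDF}, so (CDF)⁺ = {CDF}.
The closure contains neither all of R1 = {BCDFG} nor all of R2 = {ACDEFH}, so the common attributes are not a superkey of either fragment. The join is lossy.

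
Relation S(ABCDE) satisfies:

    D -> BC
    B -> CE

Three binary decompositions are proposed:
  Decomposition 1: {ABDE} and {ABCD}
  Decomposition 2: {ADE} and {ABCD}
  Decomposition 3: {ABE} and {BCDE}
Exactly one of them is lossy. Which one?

Decomposition 1: common = {ABD}, closure = {ABCDE} → lossless.
Decomposition 2: common = {AD}, closure = {ABCDE} → lossless.
Decomposition 3: common = {BE}, closure = {BCE} → lossy.

Decomposition 3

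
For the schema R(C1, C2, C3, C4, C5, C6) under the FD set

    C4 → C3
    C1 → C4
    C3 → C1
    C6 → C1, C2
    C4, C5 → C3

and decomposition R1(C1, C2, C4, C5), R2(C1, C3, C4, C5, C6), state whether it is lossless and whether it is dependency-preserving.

Lossless test: (C1, C4, C5)⁺ = {C1, C3, C4, C5}, which is a superkey of neither fragment — lossy.
Dependency preservation: the restricted closure of {C6} across the fragments never reaches {C1, C2}, so C6 → C1, C2 cannot be enforced without a join — not preserved.

lossy and not dependency-preserving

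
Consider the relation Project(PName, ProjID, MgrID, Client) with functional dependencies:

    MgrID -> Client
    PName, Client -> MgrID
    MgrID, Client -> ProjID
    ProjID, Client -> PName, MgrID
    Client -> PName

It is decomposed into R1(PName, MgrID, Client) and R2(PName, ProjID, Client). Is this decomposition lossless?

Common attributes: R1 ∩ R2 = {PName, Client}.
Closure of {PName, Client}: PName, Client → MgrID applies, adding MgrID; MgrID, Client → ProjID applies, adding ProjID. So (PName, Client)⁺ = {PName, ProjID, MgrID, Client}.
This closure contains every attribute of R1, so R1 ∩ R2 → R1. The join is lossless.

Yes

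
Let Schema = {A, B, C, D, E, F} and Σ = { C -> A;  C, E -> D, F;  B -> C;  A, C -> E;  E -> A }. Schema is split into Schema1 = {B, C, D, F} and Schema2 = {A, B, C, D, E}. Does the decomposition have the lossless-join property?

Yes

Common attributes: Schema1 ∩ Schema2 = {B, C, D}.
Closure of {B, C, D}: C → A applies, adding A; A, C → E applies, adding E; C, E → D, F applies, adding F. So (B, C, D)⁺ = {A, B, C, D, E, F}.
This closure contains every attribute of Schema1, so Schema1 ∩ Schema2 → Schema1. The join is lossless.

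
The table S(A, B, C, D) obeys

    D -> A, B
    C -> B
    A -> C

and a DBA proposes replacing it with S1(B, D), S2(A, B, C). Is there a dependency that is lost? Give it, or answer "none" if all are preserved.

Check D → A, B: no single fragment contains all of {A, B, D}, and the restricted closure of {D} across the fragments never reaches {A, B}.
C → B is preserved.
A → C is preserved.

D -> A, B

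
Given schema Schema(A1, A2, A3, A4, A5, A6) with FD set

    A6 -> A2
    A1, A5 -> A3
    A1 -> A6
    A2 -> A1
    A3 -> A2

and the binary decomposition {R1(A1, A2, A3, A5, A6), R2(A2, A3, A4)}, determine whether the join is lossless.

No

Common attributes: R1 ∩ R2 = {A2, A3}.
Closure of {A2, A3}: A2 → A1 applies, adding A1; A1 → A6 applies, adding A6. So (A2, A3)⁺ = {A1, A2, A3, A6}.
The closure contains neither all of R1 = {A1, A2, A3, A5, A6} nor all of R2 = {A2, A3, A4}, so the common attributes are not a superkey of either fragment. The join is lossy.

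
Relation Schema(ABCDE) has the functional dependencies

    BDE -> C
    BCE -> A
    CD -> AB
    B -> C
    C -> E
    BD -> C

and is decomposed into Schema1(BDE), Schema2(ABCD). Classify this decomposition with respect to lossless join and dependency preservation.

lossless but not dependency-preserving

Lossless test: (BD)⁺ = {ABCDE}, which contains all of one fragment — lossless.
Dependency preservation: the restricted closure of {C} across the fragments never reaches {E}, so C → E cannot be enforced without a join — not preserved.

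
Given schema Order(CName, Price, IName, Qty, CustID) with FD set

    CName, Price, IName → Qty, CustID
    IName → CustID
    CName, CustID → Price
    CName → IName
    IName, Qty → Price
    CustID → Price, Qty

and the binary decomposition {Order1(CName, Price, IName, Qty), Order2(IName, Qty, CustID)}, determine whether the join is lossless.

Yes

Common attributes: Order1 ∩ Order2 = {IName, Qty}.
Closure of {IName, Qty}: IName → CustID applies, adding CustID; IName, Qty → Price applies, adding Price. So (IName, Qty)⁺ = {Price, IName, Qty, CustID}.
This closure contains every attribute of Order2, so Order1 ∩ Order2 → Order2. The join is lossless.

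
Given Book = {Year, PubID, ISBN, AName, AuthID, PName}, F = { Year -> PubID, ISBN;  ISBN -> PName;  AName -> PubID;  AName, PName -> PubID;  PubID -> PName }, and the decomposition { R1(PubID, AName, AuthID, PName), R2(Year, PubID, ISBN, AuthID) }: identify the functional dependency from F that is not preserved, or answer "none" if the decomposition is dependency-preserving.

Check ISBN → PName: no single fragment contains all of {ISBN, PName}, and the restricted closure of {ISBN} across the fragments never reaches {PName}.
Year → PubID, ISBN is preserved.
AName → PubID is preserved.
AName, PName → PubID is preserved.
PubID → PName is preserved.

ISBN -> PName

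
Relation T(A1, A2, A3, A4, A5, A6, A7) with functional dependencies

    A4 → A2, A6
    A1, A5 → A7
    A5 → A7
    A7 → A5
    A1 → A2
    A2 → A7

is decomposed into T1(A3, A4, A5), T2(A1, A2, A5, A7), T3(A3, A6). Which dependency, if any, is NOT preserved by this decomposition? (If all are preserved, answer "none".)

Check A4 → A2, A6: no single fragment contains all of {A2, A4, A6}, and the restricted closure of {A4} across the fragments never reaches {A2, A6}.
A1, A5 → A7 is preserved.
A5 → A7 is preserved.
A7 → A5 is preserved.
A1 → A2 is preserved.
A2 → A7 is preserved.

A4 → A2, A6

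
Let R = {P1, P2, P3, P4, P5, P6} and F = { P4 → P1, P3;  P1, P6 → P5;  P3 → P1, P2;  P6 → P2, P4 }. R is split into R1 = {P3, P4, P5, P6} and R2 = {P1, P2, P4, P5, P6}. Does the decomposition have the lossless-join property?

Common attributes: R1 ∩ R2 = {P4, P5, P6}.
Closure of {P4, P5, P6}: P4 → P1, P3 applies, adding P1, P3; P3 → P1, P2 applies, adding P2. So (P4, P5, P6)⁺ = {P1, P2, P3, P4, P5, P6}.
This closure contains every attribute of R1, so R1 ∩ R2 → R1. The join is lossless.

Yes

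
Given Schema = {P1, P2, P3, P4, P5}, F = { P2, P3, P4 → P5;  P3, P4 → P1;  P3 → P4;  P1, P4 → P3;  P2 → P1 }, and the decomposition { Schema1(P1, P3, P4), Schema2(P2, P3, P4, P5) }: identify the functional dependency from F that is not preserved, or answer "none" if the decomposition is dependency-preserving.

Check P2 → P1: no single fragment contains all of {P1, P2}, and the restricted closure of {P2} across the fragments never reaches {P1}.
P2, P3, P4 → P5 is preserved.
P3, P4 → P1 is preserved.
P3 → P4 is preserved.
P1, P4 → P3 is preserved.

P2 → P1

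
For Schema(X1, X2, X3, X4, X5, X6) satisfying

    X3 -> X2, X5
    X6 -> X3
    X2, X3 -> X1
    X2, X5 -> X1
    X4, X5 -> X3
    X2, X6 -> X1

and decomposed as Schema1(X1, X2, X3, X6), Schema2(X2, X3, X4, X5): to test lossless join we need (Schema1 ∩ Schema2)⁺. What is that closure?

X1, X2, X3, X5

Schema1 ∩ Schema2 = {X2, X3}.
X3 → X2, X5 applies, adding X5
X2, X3 → X1 applies, adding X1
Closure: {X1, X2, X3, X5}.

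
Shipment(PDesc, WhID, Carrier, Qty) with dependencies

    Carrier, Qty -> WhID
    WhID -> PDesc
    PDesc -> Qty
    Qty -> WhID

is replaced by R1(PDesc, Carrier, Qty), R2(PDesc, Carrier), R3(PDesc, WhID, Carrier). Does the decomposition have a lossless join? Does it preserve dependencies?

Lossless test (chase): Rows 1 and 2 agree on PDesc; apply PDesc→Qty and equate their Qty entries. Rows 1 and 3 agree on PDesc; apply PDesc→Qty and equate their Qty entries. Rows 1 and 2 agree on Qty; apply Qty→WhID and equate their WhID entries. Rows 1 and 3 agree on Qty; apply Qty→WhID and equate their WhID entries. Row 1 is now all distinguished symbols — the join is lossless.
Dependency preservation: Carrier, Qty → WhID; Qty → WhID are not contained in any single fragment, but the restricted closure of each left-hand side across the fragments still reaches the right-hand side; the remaining FDs each lie inside some fragment. All dependencies are preserved.

lossless and dependency-preserving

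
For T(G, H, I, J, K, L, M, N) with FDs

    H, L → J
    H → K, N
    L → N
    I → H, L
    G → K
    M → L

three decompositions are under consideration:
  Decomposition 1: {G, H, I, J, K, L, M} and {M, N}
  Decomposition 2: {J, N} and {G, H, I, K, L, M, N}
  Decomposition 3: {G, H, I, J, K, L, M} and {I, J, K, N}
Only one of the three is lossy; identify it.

Decomposition 2

Decomposition 1: common = {M}, closure = {L, M, N} → lossless.
Decomposition 2: common = {N}, closure = {N} → lossy.
Decomposition 3: common = {I, J, K}, closure = {H, I, J, K, L, N} → lossless.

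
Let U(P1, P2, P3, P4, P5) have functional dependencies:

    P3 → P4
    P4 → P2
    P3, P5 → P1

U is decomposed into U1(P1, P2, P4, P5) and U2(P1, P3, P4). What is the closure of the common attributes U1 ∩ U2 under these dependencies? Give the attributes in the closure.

P1, P2, P4

U1 ∩ U2 = {P1, P4}.
P4 → P2 applies, adding P2
Closure: {P1, P2, P4}.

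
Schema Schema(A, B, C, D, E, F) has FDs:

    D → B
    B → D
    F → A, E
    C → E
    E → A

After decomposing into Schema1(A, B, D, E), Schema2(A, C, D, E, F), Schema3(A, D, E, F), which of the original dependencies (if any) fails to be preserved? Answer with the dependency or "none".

none

D → B lies within Schema1.
B → D lies within Schema1.
F → A, E lies within Schema2.
C → E lies within Schema2.
E → A lies within Schema1.
Every dependency is enforceable on the fragments, so the decomposition is dependency-preserving.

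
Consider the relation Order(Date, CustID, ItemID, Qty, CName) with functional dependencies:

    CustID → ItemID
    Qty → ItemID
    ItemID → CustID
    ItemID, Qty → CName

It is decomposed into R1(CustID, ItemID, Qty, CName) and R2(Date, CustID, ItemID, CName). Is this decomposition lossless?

No

Common attributes: R1 ∩ R2 = {CustID, ItemID, CName}.
No dependency enlarges {CustID, ItemID, CName}, so (CustID, ItemID, CName)⁺ = {CustID, ItemID, CName}.
The closure contains neither all of R1 = {CustID, ItemID, Qty, CName} nor all of R2 = {Date, CustID, ItemID, CName}, so the common attributes are not a superkey of either fragment. The join is lossy.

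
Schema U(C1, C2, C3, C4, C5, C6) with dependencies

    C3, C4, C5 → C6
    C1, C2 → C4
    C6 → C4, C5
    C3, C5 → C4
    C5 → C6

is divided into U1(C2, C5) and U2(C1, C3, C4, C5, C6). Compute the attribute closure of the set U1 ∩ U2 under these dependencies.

U1 ∩ U2 = {C5}.
C5 → C6 applies, adding C6
C6 → C4, C5 applies, adding C4
Closure: {C4, C5, C6}.

C4, C5, C6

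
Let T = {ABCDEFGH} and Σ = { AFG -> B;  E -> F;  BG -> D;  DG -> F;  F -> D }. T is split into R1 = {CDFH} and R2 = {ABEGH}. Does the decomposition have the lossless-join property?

Common attributes: R1 ∩ R2 = {H}.
No dependency enlarges {H}, so (H)⁺ = {H}.
The closure contains neither all of R1 = {CDFH} nor all of R2 = {ABEGH}, so the common attributes are not a superkey of either fragment. The join is lossy.

No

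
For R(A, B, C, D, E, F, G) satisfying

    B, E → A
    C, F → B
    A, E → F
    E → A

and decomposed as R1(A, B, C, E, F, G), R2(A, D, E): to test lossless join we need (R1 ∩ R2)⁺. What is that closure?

A, E, F

R1 ∩ R2 = {A, E}.
A, E → F applies, adding F
Closure: {A, E, F}.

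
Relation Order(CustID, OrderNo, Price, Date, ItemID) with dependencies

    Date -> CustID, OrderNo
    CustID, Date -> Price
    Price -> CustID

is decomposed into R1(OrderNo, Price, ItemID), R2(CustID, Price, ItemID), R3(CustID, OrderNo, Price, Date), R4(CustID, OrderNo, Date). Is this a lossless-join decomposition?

Chase test. Columns are CustID, OrderNo, Price, Date, ItemID; row i has aⱼ where attribute j ∈ Ri, else bᵢⱼ.
Initial tableau (one row per fragment):
  row 1: b11 a2 a3 b14 a5
  row 2: a1 b22 a3 b24 a5
  row 3: a1 a2 a3 a4 b35
  row 4: a1 a2 b43 a4 b45
Rows 3 and 4 agree on CustID, Date; apply CustID, Date→Price and equate their Price entries.
Rows 1 and 2 agree on Price; apply Price→CustID and equate their CustID entries.
No row becomes fully distinguished — the join is lossy.

No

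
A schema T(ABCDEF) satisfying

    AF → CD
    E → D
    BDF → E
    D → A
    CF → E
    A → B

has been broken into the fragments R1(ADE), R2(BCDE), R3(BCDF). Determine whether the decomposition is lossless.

No

Chase test. Columns are ABCDEF; row i has aⱼ where attribute j ∈ Ri, else bᵢⱼ.
Initial tableau (one row per fragment):
  row 1: a1 b12 b13 a4 a5 b16
  row 2: b21 a2 a3 a4 a5 b26
  row 3: b31 a2 a3 a4 b35 a6
Rows 1 and 2 agree on D; apply D→A and equate their A entries.
Rows 1 and 3 agree on D; apply D→A and equate their A entries.
Rows 1 and 2 agree on A; apply A→B and equate their B entries.
No row becomes fully distinguished — the join is lossy.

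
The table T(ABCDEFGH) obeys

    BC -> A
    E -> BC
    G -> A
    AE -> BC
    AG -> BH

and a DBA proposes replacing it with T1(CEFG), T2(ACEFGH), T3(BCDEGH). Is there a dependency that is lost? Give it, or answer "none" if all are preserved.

BC -> A

Check BC → A: no single fragment contains all of {ABC}, and the restricted closure of {BC} across the fragments never reaches {A}.
E → BC is preserved.
G → A is preserved.
AE → BC is preserved.
AG → BH is preserved.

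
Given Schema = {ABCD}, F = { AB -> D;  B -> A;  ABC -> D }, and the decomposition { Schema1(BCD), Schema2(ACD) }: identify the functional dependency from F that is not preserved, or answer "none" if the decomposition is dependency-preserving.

B -> A

Check B → A: no single fragment contains all of {AB}, and the restricted closure of {B} across the fragments never reaches {A}.
AB → D is preserved.
ABC → D is preserved.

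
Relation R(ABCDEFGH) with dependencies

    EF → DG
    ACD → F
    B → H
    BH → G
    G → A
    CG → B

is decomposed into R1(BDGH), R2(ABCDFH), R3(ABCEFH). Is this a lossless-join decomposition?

Chase test. Columns are ABCDEFGH; row i has aⱼ where attribute j ∈ Ri, else bᵢⱼ.
Initial tableau (one row per fragment):
  row 1: b11 a2 b13 a4 b15 b16 a7 a8
  row 2: a1 a2 a3 a4 b25 a6 b27 a8
  row 3: a1 a2 a3 b34 a5 a6 b37 a8
Rows 1 and 2 agree on BH; apply BH→G and equate their G entries.
Rows 1 and 3 agree on BH; apply BH→G and equate their G entries.
Rows 1 and 2 agree on G; apply G→A and equate their A entries.
No row becomes fully distinguished — the join is lossy.

No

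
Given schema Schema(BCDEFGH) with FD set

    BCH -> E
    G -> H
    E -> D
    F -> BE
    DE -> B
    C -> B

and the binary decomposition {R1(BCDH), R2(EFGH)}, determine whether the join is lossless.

Common attributes: R1 ∩ R2 = {H}.
No dependency enlarges {H}, so (H)⁺ = {H}.
The closure contains neither all of R1 = {BCDH} nor all of R2 = {EFGH}, so the common attributes are not a superkey of either fragment. The join is lossy.

No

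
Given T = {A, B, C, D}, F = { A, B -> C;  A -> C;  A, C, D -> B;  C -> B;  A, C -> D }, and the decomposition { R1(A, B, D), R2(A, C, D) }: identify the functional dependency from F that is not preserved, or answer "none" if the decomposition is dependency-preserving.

Check C → B: no single fragment contains all of {B, C}, and the restricted closure of {C} across the fragments never reaches {B}.
A, B → C is preserved.
A → C is preserved.
A, C, D → B is preserved.
A, C → D is preserved.

C -> B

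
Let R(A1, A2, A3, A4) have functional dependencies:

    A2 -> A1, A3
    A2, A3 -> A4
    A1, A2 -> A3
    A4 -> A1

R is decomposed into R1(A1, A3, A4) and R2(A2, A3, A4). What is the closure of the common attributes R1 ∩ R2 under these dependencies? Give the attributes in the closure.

R1 ∩ R2 = {A3, A4}.
A4 → A1 applies, adding A1
Closure: {A1, A3, A4}.

A1, A3, A4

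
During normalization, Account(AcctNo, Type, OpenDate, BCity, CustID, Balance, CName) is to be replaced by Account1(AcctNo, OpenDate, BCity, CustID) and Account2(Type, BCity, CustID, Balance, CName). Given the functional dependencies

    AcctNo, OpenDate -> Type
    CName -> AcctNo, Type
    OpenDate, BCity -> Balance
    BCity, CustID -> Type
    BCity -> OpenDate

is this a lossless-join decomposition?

Common attributes: Account1 ∩ Account2 = {BCity, CustID}.
Closure of {BCity, CustID}: BCity, CustID → Type applies, adding Type; BCity → OpenDate applies, adding OpenDate; OpenDate, BCity → Balance applies, adding Balance. So (BCity, CustID)⁺ = {Type, OpenDate, BCity, CustID, Balance}.
The closure contains neither all of Account1 = {AcctNo, OpenDate, BCity, CustID} nor all of Account2 = {Type, BCity, CustID, Balance, CName}, so the common attributes are not a superkey of either fragment. The join is lossy.

No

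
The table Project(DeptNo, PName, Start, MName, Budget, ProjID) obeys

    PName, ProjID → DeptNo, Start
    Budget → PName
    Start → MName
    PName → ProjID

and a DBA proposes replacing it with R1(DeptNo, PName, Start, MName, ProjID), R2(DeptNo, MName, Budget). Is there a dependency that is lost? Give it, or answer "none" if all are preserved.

Budget → PName

Check Budget → PName: no single fragment contains all of {PName, Budget}, and the restricted closure of {Budget} across the fragments never reaches {PName}.
PName, ProjID → DeptNo, Start is preserved.
Start → MName is preserved.
PName → ProjID is preserved.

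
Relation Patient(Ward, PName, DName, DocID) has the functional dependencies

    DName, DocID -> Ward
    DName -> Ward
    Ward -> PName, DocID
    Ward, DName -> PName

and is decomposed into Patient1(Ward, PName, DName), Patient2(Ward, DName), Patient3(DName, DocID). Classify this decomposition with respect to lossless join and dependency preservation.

lossless but not dependency-preserving

Lossless test (chase): Rows 1 and 3 agree on DName; apply DName→Ward and equate their Ward entries. Rows 1 and 2 agree on Ward; apply Ward→PName, DocID and equate their PName, DocID entries. Rows 1 and 3 agree on Ward; apply Ward→PName, DocID and equate their PName, DocID entries. Row 1 is now all distinguished symbols — the join is lossless.
Dependency preservation: the restricted closure of {Ward} across the fragments never reaches {PName, DocID}, so Ward → PName, DocID cannot be enforced without a join — not preserved.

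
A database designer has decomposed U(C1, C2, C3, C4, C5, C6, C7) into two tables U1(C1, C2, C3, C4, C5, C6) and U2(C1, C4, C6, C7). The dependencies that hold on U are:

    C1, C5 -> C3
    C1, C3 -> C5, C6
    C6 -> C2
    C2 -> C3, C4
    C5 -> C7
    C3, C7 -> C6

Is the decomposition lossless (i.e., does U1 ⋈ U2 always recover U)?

Common attributes: U1 ∩ U2 = {C1, C4, C6}.
Closure of {C1, C4, C6}: C6 → C2 applies, adding C2; C2 → C3, C4 applies, adding C3; C1, C3 → C5, C6 applies, adding C5; C5 → C7 applies, adding C7. So (C1, C4, C6)⁺ = {C1, C2, C3, C4, C5, C6, C7}.
This closure contains every attribute of U1, so U1 ∩ U2 → U1. The join is lossless.

Yes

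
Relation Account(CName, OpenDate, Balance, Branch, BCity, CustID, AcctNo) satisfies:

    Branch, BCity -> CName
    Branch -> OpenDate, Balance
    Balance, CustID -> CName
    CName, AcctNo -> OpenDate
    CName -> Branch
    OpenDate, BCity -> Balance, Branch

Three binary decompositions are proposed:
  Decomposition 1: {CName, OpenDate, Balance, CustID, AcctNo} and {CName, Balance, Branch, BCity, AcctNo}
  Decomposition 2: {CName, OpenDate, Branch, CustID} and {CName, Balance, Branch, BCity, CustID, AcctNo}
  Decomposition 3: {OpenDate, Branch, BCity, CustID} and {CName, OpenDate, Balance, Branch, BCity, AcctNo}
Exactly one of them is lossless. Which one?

Decomposition 1: common = {CName, Balance, AcctNo}, closure = {CName, OpenDate, Balance, Branch, AcctNo} → lossy.
Decomposition 2: common = {CName, Branch, CustID}, closure = {CName, OpenDate, Balance, Branch, CustID} → lossless.
Decomposition 3: common = {OpenDate, Branch, BCity}, closure = {CName, OpenDate, Balance, Branch, BCity} → lossy.

Decomposition 2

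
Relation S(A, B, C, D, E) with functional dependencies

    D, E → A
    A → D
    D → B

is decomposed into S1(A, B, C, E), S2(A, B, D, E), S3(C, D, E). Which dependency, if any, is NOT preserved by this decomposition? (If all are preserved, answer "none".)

none

D, E → A lies within S2.
A → D lies within S2.
D → B lies within S2.
Every dependency is enforceable on the fragments, so the decomposition is dependency-preserving.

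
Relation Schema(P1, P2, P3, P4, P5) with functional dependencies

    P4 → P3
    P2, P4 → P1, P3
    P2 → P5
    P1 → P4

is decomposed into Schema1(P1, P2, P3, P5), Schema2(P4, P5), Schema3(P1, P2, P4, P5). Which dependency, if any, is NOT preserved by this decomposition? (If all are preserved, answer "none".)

Check P4 → P3: no single fragment contains all of {P3, P4}, and the restricted closure of {P4} across the fragments never reaches {P3}.
P2, P4 → P1, P3 is preserved.
P2 → P5 is preserved.
P1 → P4 is preserved.

P4 → P3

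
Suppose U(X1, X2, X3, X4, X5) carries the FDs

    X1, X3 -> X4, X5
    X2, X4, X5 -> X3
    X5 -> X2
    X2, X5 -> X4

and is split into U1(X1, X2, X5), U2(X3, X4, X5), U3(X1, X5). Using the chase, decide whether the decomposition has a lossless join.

Yes

Chase test. Columns are X1, X2, X3, X4, X5; row i has aⱼ where attribute j ∈ Ui, else bᵢⱼ.
Initial tableau (one row per fragment):
  row 1: a1 a2 b13 b14 a5
  row 2: b21 b22 a3 a4 a5
  row 3: a1 b32 b33 b34 a5
Rows 1 and 2 agree on X5; apply X5→X2 and equate their X2 entries.
Rows 1 and 3 agree on X5; apply X5→X2 and equate their X2 entries.
Rows 1 and 2 agree on X2, X5; apply X2, X5→X4 and equate their X4 entries.
Rows 1 and 3 agree on X2, X5; apply X2, X5→X4 and equate their X4 entries.
Rows 1 and 2 agree on X2, X4, X5; apply X2, X4, X5→X3 and equate their X3 entries.
Rows 1 and 3 agree on X2, X4, X5; apply X2, X4, X5→X3 and equate their X3 entries.
Row 1 is now all distinguished symbols — the join is lossless.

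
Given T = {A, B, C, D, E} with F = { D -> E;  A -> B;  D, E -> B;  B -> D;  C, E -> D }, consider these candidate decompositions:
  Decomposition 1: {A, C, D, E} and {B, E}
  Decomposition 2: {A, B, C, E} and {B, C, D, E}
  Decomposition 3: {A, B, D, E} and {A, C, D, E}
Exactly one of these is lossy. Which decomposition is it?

Decomposition 1

Decomposition 1: common = {E}, closure = {E} → lossy.
Decomposition 2: common = {B, C, E}, closure = {B, C, D, E} → lossless.
Decomposition 3: common = {A, D, E}, closure = {A, B, D, E} → lossless.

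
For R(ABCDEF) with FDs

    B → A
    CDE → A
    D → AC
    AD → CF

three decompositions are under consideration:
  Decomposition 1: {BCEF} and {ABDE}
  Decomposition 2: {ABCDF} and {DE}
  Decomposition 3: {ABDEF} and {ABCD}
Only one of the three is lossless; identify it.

Decomposition 1: common = {BE}, closure = {ABE} → lossy.
Decomposition 2: common = {D}, closure = {ACDF} → lossy.
Decomposition 3: common = {ABD}, closure = {ABCDF} → lossless.

Decomposition 3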